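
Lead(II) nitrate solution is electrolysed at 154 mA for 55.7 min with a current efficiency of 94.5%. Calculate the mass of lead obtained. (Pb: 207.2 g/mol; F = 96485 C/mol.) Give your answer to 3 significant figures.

0.522 g

Q = 0.154 × 3342 = 514.7 C
n(e⁻) = 514.7 / 96485 = 0.005335 mol
Pb²⁺ + 2e⁻ → Pb, so theoretical m(Pb) = 0.002668 × 207.2 = 0.5528 g
Actual mass = 94.5% × 0.5528 = 0.522 g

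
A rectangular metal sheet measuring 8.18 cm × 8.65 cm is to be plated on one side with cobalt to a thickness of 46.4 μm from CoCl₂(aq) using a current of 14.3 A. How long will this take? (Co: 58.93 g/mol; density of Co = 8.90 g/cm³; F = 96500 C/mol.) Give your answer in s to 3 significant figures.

Plated area = 8.18 × 8.65 = 70.76 cm²
Volume = 70.76 × 46.4×10⁻⁴ cm = 0.3283 cm³
m(Co) = 0.3283 × 8.90 = 2.922 g
n(Co) = 2.922 / 58.93 = 0.04958 mol; n(e⁻) = 2 × 0.04958 = 0.09916 mol
Q = 0.09916 × 96500 = 9569 C
t = 9569 / 14.3 = 669.2 s

669 s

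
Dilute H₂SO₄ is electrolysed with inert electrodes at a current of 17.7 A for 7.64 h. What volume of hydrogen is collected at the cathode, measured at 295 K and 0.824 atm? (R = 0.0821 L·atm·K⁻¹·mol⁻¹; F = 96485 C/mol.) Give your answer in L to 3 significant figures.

Q = 17.7 A × 27504 s = 4.868×10^5 C
n(e⁻) = Q/F = 4.868×10^5/96485 = 5.045 mol
2H⁺ + 2e⁻ → H₂, so n(H₂) = 5.045 / 2 = 2.523 mol
V = nRT/P = 2.523 × 0.0821 × 295 / 0.824 = 74.16 L

74.2 L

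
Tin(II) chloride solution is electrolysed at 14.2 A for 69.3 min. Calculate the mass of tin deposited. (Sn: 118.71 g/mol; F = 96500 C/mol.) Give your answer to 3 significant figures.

36.3 g

Q = 14.2 A × 4158 s = 59040 C
n(e⁻) = Q/F = 59040/96500 = 0.6118 mol
Sn²⁺ + 2e⁻ → Sn, so n(Sn) = 0.6118 / 2 = 0.3059 mol
m = 0.3059 × 118.71 = 36.3 g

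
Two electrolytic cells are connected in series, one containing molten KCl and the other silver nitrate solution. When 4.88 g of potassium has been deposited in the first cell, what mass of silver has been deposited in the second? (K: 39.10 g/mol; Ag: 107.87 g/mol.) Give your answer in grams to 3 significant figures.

n(K) = 4.88 / 39.10 = 0.1248 mol
K⁺ + e⁻ → K, so n(e⁻) = 0.1248 mol
The cells are in series, so the same charge (and hence the same n(e⁻) = 0.1248 mol) passes through both.
Ag⁺ + e⁻ → Ag, so n(Ag) = 0.1248 mol
m(Ag) = 0.1248 × 107.87 = 13.5 g

13.5 g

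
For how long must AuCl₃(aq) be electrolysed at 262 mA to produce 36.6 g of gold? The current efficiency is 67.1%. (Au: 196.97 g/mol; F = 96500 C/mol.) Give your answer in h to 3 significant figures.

85.0 h

n(Au) = 36.6 / 196.97 = 0.1858 mol
Au³⁺ + 3e⁻ → Au, so n(e⁻) = 3 × 0.1858 = 0.5574 mol
Q = 0.5574 × 96500 / 0.671 = 80160 C
t = Q / I = 80160 / 0.262 = 3.060×10^5 s = 85.0 h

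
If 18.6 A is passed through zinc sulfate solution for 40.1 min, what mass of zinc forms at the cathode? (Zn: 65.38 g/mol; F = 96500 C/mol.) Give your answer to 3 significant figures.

Q = It = 18.6 × 2406 = 44750 C
n(e⁻) = Q/F = 44750/96500 = 0.4637 mol
Zn²⁺ + 2e⁻ → Zn, so n(Zn) = 0.4637 / 2 = 0.2319 mol
m = 0.2319 × 65.38 = 15.2 g

15.2 g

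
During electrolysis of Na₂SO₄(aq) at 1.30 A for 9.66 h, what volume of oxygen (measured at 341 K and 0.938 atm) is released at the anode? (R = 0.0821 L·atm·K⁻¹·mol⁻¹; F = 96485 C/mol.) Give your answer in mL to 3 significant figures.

Charge passed = 1.30 × 34776 = 45210 C
n(e⁻) = Q/F = 45210/96485 = 0.4686 mol
2H₂O → O₂ + 4H⁺ + 4e⁻, so n(O₂) = 0.4686 / 4 = 0.1172 mol
V = nRT/P = 0.1172 × 0.0821 × 341 / 0.938 = 3.498 L
= 3500 mL

3500 mL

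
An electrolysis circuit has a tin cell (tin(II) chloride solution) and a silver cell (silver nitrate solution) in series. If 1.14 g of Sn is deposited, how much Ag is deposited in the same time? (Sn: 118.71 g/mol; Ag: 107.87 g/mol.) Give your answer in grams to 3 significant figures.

n(Sn) = 1.14 / 118.71 = 0.009603 mol
Sn²⁺ + 2e⁻ → Sn, so n(e⁻) = 2 × 0.009603 = 0.01921 mol
In series, the same 0.01921 mol of electrons flows through the second cell.
Ag⁺ + e⁻ → Ag, so n(Ag) = 0.01921 mol
m(Ag) = 0.01921 × 107.87 = 2.07 g

2.07 g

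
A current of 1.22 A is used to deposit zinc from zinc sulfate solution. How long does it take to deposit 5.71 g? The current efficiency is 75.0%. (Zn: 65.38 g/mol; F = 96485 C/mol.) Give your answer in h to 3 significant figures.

n(Zn) = 5.71 / 65.38 = 0.08734 mol
Zn²⁺ + 2e⁻ → Zn, so n(e⁻) = 2 × 0.08734 = 0.1747 mol
Q = 0.1747 × 96485 / 0.750 = 22470 C
t = Q / I = 22470 / 1.22 = 18420 s = 5.12 h

5.12 h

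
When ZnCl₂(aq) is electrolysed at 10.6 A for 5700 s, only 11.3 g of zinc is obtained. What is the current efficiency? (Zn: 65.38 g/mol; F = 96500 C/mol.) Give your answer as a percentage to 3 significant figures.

Q = 10.6 × 5700 = 60420 C
n(e⁻) = 60420 / 96500 = 0.6261 mol
Zn²⁺ + 2e⁻ → Zn, so theoretical n(Zn) = 0.3131 mol → 20.47 g
Efficiency = 11.3 / 20.47 = 0.5520 = 55.2%

55.2%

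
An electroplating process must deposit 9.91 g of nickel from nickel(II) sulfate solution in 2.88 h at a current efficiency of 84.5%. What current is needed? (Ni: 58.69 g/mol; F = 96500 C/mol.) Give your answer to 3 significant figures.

3.72 A

n(Ni) = 9.91 / 58.69 = 0.1689 mol
Ni²⁺ + 2e⁻ → Ni, so n(e⁻) = 2 × 0.1689 = 0.3378 mol
Q = 0.3378 × 96500 / 0.845 = 38580 C
I = Q / t = 38580 / 10368 s = 3.72 A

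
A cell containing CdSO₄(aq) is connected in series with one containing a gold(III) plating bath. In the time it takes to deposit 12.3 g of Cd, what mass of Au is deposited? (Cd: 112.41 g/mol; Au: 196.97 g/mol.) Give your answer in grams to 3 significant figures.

14.4 g

n(Cd) = 12.3 / 112.41 = 0.1094 mol
Cd²⁺ + 2e⁻ → Cd, so n(e⁻) = 2 × 0.1094 = 0.2188 mol
The cells are in series, so the same charge (and hence the same n(e⁻) = 0.2188 mol) passes through both.
Au³⁺ + 3e⁻ → Au, so n(Au) = 0.2188 / 3 = 0.07293 mol
m(Au) = 0.07293 × 196.97 = 14.4 g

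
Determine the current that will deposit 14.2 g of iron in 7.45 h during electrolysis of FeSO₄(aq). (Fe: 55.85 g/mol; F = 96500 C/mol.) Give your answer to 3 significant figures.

1.83 A

n(Fe) = 14.2 / 55.85 = 0.2543 mol
Fe²⁺ + 2e⁻ → Fe, so n(e⁻) = 2 × 0.2543 = 0.5086 mol
Q = 0.5086 × 96500 = 49080 C
I = Q / t = 49080 / 26820 s = 1.83 A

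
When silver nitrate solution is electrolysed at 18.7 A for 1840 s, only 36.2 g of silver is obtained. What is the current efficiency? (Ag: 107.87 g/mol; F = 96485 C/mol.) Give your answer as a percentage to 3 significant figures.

94.1%

Q = 18.7 × 1840 = 34410 C
n(e⁻) = 34410 / 96485 = 0.3566 mol
Ag⁺ + e⁻ → Ag, so theoretical n(Ag) = 0.3566 mol → 38.47 g
Efficiency = 36.2 / 38.47 = 0.9410 = 94.1%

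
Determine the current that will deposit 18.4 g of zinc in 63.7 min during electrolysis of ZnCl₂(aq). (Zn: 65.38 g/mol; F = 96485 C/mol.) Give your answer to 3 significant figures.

14.2 A

n(Zn) = 18.4 / 65.38 = 0.2814 mol
Zn²⁺ + 2e⁻ → Zn, so n(e⁻) = 2 × 0.2814 = 0.5628 mol
Q = 0.5628 × 96485 = 54300 C
I = Q / t = 54300 / 3822 s = 14.2 A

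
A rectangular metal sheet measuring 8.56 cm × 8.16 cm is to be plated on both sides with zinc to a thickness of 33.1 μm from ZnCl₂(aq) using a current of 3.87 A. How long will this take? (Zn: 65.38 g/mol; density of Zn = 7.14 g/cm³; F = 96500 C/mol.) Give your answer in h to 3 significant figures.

0.700 h

Plated area = 2 × 8.56 × 8.16 = 139.7 cm²
Volume = 139.7 × 33.1×10⁻⁴ cm = 0.4624 cm³
m(Zn) = 0.4624 × 7.14 = 3.302 g
n(Zn) = 3.302 / 65.38 = 0.05050 mol; n(e⁻) = 2 × 0.05050 = 0.1010 mol
Q = 0.1010 × 96500 = 9747 C
t = 9747 / 3.87 = 2519 s = 0.700 h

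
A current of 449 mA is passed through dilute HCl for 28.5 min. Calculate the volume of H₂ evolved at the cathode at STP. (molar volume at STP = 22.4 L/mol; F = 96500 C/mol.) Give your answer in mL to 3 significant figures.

Charge passed = 0.449 × 1710 = 767.8 C
Moles of electrons = 767.8 / 96500 = 0.007956 mol
2H⁺ + 2e⁻ → H₂, so n(H₂) = 0.007956 / 2 = 0.003978 mol
V = 0.003978 × 22.4 = 0.08911 L
= 89.1 mL

89.1 mL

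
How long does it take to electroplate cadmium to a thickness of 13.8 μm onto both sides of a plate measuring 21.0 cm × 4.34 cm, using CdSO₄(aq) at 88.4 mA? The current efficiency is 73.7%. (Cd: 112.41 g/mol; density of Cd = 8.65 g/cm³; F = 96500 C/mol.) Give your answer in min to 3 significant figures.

Plated area = 2 × 21.0 × 4.34 = 182.3 cm²
Volume = 182.3 × 13.8×10⁻⁴ cm = 0.2516 cm³
m(Cd) = 0.2516 × 8.65 = 2.176 g
n(Cd) = 2.176 / 112.41 = 0.01936 mol; n(e⁻) = 2 × 0.01936 = 0.03872 mol
Q = 0.03872 × 96500 / 0.737 = 5070 C
t = 5070 / 0.0884 = 57350 s = 956 min

956 min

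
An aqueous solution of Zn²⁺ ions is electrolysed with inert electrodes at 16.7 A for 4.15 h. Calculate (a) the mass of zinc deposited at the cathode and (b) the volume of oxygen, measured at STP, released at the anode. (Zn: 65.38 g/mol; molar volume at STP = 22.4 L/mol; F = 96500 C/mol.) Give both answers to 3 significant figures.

Q = 16.7 × 14940 = 2.495×10^5 C; n(e⁻) = 2.495×10^5 / 96500 = 2.585 mol
Cathode: Zn²⁺ + 2e⁻ → Zn → n(Zn) = 2.585/2 = 1.293 mol → 84.5 g
Anode: 2H₂O → O₂ + 4H⁺ + 4e⁻ → n(O₂) = 2.585/4 = 0.6463 mol → 14.5 L

84.5 g Zn; 14.5 L O₂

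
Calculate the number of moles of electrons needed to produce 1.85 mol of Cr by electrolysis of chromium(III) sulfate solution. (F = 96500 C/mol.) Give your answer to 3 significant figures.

5.55 mol

Cr³⁺ + 3e⁻ → Cr, so n(e⁻) = 3 × 1.85 = 5.550 mol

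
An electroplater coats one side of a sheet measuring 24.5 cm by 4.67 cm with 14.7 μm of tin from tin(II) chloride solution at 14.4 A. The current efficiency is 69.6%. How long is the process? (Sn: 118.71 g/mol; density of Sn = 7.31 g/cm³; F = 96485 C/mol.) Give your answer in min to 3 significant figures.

3.32 min

Plated area = 24.5 × 4.67 = 114.4 cm²
Volume = 114.4 × 14.7×10⁻⁴ cm = 0.1682 cm³
m(Sn) = 0.1682 × 7.31 = 1.230 g
n(Sn) = 1.230 / 118.71 = 0.01036 mol; n(e⁻) = 2 × 0.01036 = 0.02072 mol
Q = 0.02072 × 96485 / 0.696 = 2872 C
t = 2872 / 14.4 = 199.4 s = 3.32 min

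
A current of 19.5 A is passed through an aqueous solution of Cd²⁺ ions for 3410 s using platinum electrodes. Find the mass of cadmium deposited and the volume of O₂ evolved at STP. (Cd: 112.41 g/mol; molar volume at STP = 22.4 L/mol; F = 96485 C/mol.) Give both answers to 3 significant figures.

38.7 g Cd; 3.86 L O₂

Q = 19.5 × 3410 = 66500 C; n(e⁻) = 66500 / 96485 = 0.6892 mol
Cathode: Cd²⁺ + 2e⁻ → Cd → n(Cd) = 0.6892/2 = 0.3446 mol → 38.7 g
Anode: 2H₂O → O₂ + 4H⁺ + 4e⁻ → n(O₂) = 0.6892/4 = 0.1723 mol → 3.86 L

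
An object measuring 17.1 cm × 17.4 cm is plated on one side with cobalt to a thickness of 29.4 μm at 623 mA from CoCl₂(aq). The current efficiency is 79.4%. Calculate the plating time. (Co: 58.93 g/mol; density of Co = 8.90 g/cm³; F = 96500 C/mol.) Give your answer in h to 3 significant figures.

Plated area = 17.1 × 17.4 = 297.5 cm²
Volume = 297.5 × 29.4×10⁻⁴ cm = 0.8747 cm³
m(Co) = 0.8747 × 8.90 = 7.785 g
n(Co) = 7.785 / 58.93 = 0.1321 mol; n(e⁻) = 2 × 0.1321 = 0.2642 mol
Q = 0.2642 × 96500 / 0.794 = 32110 C
t = 32110 / 0.623 = 51540 s = 14.3 h

14.3 h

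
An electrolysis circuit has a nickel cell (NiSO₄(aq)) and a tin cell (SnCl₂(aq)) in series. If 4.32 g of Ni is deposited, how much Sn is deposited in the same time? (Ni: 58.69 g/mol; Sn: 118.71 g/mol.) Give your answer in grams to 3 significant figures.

8.74 g

n(Ni) = 4.32 / 58.69 = 0.07361 mol
Ni²⁺ + 2e⁻ → Ni, so n(e⁻) = 2 × 0.07361 = 0.1472 mol
The cells are in series, so the same charge (and hence the same n(e⁻) = 0.1472 mol) passes through both.
Sn²⁺ + 2e⁻ → Sn, so n(Sn) = 0.1472 / 2 = 0.07360 mol
m(Sn) = 0.07360 × 118.71 = 8.74 g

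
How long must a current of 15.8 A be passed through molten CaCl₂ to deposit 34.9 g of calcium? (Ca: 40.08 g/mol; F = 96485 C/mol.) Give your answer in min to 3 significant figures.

177 min

n(Ca) = 34.9 / 40.08 = 0.8708 mol
Ca²⁺ + 2e⁻ → Ca, so n(e⁻) = 2 × 0.8708 = 1.742 mol
Q = 1.742 × 96485 = 1.681×10^5 C
t = Q / I = 1.681×10^5 / 15.8 = 10640 s = 177 min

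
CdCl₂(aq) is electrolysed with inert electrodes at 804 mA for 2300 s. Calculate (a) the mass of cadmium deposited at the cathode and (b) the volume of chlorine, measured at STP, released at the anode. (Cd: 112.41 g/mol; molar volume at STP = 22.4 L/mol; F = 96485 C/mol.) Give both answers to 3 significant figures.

Q = 0.804 × 2300 = 1849 C; n(e⁻) = 1849 / 96485 = 0.01916 mol
Cathode: Cd²⁺ + 2e⁻ → Cd → n(Cd) = 0.01916/2 = 0.009580 mol → 1.08 g
Anode: 2Cl⁻ → Cl₂ + 2e⁻ → n(Cl₂) = 0.01916/2 = 0.009580 mol → 0.215 L

1.08 g Cd; 0.215 L Cl₂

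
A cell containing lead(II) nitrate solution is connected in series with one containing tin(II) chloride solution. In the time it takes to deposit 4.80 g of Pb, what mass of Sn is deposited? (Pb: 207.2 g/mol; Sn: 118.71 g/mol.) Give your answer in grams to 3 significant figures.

n(Pb) = 4.80 / 207.2 = 0.02317 mol
Pb²⁺ + 2e⁻ → Pb, so n(e⁻) = 2 × 0.02317 = 0.04634 mol
Since the cells are in series, n(e⁻) in the Sn cell is also 0.04634 mol.
Sn²⁺ + 2e⁻ → Sn, so n(Sn) = 0.04634 / 2 = 0.02317 mol
m(Sn) = 0.02317 × 118.71 = 2.75 g

2.75 g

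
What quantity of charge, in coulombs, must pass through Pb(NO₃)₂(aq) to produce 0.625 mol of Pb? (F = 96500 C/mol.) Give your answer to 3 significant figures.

1.21×10^5 C

Pb²⁺ + 2e⁻ → Pb, so n(e⁻) = 2 × 0.625 = 1.250 mol
Q = 1.250 × 96500 = 1.206×10^5 C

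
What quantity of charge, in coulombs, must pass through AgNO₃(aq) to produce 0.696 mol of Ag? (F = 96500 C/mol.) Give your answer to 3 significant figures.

67200 C

Ag⁺ + e⁻ → Ag, so n(e⁻) = 1 × 0.696 = 0.6960 mol
Q = 0.6960 × 96500 = 67160 C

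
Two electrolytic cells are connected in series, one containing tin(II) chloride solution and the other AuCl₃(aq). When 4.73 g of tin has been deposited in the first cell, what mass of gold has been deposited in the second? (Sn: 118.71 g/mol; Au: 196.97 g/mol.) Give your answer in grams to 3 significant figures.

5.23 g

n(Sn) = 4.73 / 118.71 = 0.03985 mol
Sn²⁺ + 2e⁻ → Sn, so n(e⁻) = 2 × 0.03985 = 0.07970 mol
Same current for the same time ⇒ same n(e⁻) = 0.07970 mol in both cells.
Au³⁺ + 3e⁻ → Au, so n(Au) = 0.07970 / 3 = 0.02657 mol
m(Au) = 0.02657 × 196.97 = 5.23 g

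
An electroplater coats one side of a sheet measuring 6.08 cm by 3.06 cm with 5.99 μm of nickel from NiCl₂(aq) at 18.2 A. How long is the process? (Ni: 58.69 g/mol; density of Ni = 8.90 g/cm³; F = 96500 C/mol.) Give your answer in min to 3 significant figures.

0.299 min

Plated area = 6.08 × 3.06 = 18.60 cm²
Volume = 18.60 × 5.99×10⁻⁴ cm = 0.01114 cm³
m(Ni) = 0.01114 × 8.90 = 0.09915 g
n(Ni) = 0.09915 / 58.69 = 0.001689 mol; n(e⁻) = 2 × 0.001689 = 0.003378 mol
Q = 0.003378 × 96500 = 326.0 C
t = 326.0 / 18.2 = 17.91 s = 0.299 min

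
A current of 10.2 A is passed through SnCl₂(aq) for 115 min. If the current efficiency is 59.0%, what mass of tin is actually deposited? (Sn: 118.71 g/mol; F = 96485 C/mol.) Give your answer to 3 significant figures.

Q = 10.2 × 6900 = 70380 C
n(e⁻) = 70380 / 96485 = 0.7294 mol
Sn²⁺ + 2e⁻ → Sn, so theoretical m(Sn) = 0.3647 × 118.71 = 43.29 g
Actual mass = 59.0% × 43.29 = 25.5 g

25.5 g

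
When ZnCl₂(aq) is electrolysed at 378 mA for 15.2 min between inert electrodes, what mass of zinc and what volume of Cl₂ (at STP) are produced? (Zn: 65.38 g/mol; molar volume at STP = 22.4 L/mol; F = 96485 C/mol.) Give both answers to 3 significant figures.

Q = 0.378 × 912 = 344.7 C; n(e⁻) = 344.7 / 96485 = 0.003573 mol
Cathode: Zn²⁺ + 2e⁻ → Zn → n(Zn) = 0.003573/2 = 0.001787 mol → 0.117 g
Anode: 2Cl⁻ → Cl₂ + 2e⁻ → n(Cl₂) = 0.003573/2 = 0.001787 mol → 0.0400 L

0.117 g Zn; 0.0400 L Cl₂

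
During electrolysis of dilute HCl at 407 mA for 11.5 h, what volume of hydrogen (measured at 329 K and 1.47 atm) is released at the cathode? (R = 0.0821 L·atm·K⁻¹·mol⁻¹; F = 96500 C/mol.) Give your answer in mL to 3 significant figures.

Charge passed = 0.407 × 41400 = 16850 C
n(e⁻) = 16850 / 96500 = 0.1746 mol
2H⁺ + 2e⁻ → H₂, so n(H₂) = 0.1746 / 2 = 0.08730 mol
V = nRT/P = 0.08730 × 0.0821 × 329 / 1.47 = 1.604 L
= 1600 mL

1600 mL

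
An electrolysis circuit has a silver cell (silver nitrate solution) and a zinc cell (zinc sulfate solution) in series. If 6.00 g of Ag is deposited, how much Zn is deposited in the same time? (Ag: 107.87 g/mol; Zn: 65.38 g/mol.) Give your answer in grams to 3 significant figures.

1.82 g

n(Ag) = 6.00 / 107.87 = 0.05562 mol
Ag⁺ + e⁻ → Ag, so n(e⁻) = 0.05562 mol
In series, the same 0.05562 mol of electrons flows through the second cell.
Zn²⁺ + 2e⁻ → Zn, so n(Zn) = 0.05562 / 2 = 0.02781 mol
m(Zn) = 0.02781 × 65.38 = 1.82 g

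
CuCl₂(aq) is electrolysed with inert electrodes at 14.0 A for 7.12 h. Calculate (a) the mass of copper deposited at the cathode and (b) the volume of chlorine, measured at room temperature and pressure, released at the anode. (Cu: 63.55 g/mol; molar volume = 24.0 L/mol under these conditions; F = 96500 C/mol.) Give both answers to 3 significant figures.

118 g Cu; 44.6 L Cl₂

Q = 14.0 × 25632 = 3.588×10^5 C; n(e⁻) = 3.588×10^5 / 96500 = 3.718 mol
Cathode: Cu²⁺ + 2e⁻ → Cu → n(Cu) = 3.718/2 = 1.859 mol → 118 g
Anode: 2Cl⁻ → Cl₂ + 2e⁻ → n(Cl₂) = 3.718/2 = 1.859 mol → 44.6 L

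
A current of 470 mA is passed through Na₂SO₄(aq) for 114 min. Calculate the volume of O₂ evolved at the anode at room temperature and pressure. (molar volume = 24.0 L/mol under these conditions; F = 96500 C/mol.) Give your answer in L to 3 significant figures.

Q = It = 0.470 × 6840 = 3215 C
n(e⁻) = Q/F = 3215/96500 = 0.03332 mol
2H₂O → O₂ + 4H⁺ + 4e⁻, so n(O₂) = 0.03332 / 4 = 0.008330 mol
V = 0.008330 × 24.0 = 0.1999 L

0.200 L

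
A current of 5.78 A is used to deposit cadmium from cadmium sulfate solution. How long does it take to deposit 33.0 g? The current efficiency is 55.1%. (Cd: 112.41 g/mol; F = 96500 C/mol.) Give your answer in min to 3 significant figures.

n(Cd) = 33.0 / 112.41 = 0.2936 mol
Cd²⁺ + 2e⁻ → Cd, so n(e⁻) = 2 × 0.2936 = 0.5872 mol
Q = 0.5872 × 96500 / 0.551 = 1.028×10^5 C
t = Q / I = 1.028×10^5 / 5.78 = 17790 s = 297 min

297 min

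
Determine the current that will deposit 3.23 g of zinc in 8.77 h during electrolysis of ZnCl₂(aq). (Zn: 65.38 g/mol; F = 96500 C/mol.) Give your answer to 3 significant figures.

0.302 A

n(Zn) = 3.23 / 65.38 = 0.04940 mol
Zn²⁺ + 2e⁻ → Zn, so n(e⁻) = 2 × 0.04940 = 0.09880 mol
Q = 0.09880 × 96500 = 9534 C
I = Q / t = 9534 / 31572 s = 0.302 A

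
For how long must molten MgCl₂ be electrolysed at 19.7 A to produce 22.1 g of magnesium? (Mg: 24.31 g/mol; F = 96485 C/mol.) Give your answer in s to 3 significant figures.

n(Mg) = 22.1 / 24.31 = 0.9091 mol
Mg²⁺ + 2e⁻ → Mg, so n(e⁻) = 2 × 0.9091 = 1.818 mol
Q = 1.818 × 96485 = 1.754×10^5 C
t = Q / I = 1.754×10^5 / 19.7 = 8904 s

8900 s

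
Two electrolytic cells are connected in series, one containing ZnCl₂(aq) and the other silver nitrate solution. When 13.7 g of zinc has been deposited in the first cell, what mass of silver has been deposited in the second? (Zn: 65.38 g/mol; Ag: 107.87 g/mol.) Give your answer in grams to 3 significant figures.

45.2 g

n(Zn) = 13.7 / 65.38 = 0.2095 mol
Zn²⁺ + 2e⁻ → Zn, so n(e⁻) = 2 × 0.2095 = 0.4190 mol
Same current for the same time ⇒ same n(e⁻) = 0.4190 mol in both cells.
Ag⁺ + e⁻ → Ag, so n(Ag) = 0.4190 mol
m(Ag) = 0.4190 × 107.87 = 45.2 g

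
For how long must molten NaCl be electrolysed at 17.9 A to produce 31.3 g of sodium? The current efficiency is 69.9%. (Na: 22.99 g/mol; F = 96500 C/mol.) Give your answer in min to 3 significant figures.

n(Na) = 31.3 / 22.99 = 1.361 mol
Na⁺ + e⁻ → Na, so n(e⁻) = 1.361 mol
Q = 1.361 × 96500 / 0.699 = 1.879×10^5 C
t = Q / I = 1.879×10^5 / 17.9 = 10500 s = 175 min

175 min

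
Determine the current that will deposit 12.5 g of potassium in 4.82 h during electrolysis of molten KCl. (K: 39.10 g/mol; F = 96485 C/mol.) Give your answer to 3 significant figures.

n(K) = 12.5 / 39.10 = 0.3197 mol
K⁺ + e⁻ → K, so n(e⁻) = 0.3197 mol
Q = 0.3197 × 96485 = 30850 C
I = Q / t = 30850 / 17352 s = 1.78 A

1.78 A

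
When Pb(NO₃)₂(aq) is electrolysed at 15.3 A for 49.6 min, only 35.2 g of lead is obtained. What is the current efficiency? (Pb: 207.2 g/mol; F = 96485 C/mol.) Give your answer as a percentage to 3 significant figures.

Q = 15.3 × 2976 = 45530 C
n(e⁻) = 45530 / 96485 = 0.4719 mol
Pb²⁺ + 2e⁻ → Pb, so theoretical n(Pb) = 0.2360 mol → 48.90 g
Efficiency = 35.2 / 48.90 = 0.7198 = 72.0%

72.0%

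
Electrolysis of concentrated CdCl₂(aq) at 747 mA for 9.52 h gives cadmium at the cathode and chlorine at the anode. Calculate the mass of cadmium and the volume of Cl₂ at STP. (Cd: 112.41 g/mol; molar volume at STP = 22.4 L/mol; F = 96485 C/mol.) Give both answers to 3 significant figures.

Q = 0.747 × 34272 = 25600 C; n(e⁻) = 25600 / 96485 = 0.2653 mol
Cathode: Cd²⁺ + 2e⁻ → Cd → n(Cd) = 0.2653/2 = 0.1327 mol → 14.9 g
Anode: 2Cl⁻ → Cl₂ + 2e⁻ → n(Cl₂) = 0.2653/2 = 0.1327 mol → 2.97 L

14.9 g Cd; 2.97 L Cl₂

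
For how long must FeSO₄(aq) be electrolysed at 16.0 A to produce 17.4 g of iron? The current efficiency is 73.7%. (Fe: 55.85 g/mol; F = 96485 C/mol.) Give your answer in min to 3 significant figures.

n(Fe) = 17.4 / 55.85 = 0.3115 mol
Fe²⁺ + 2e⁻ → Fe, so n(e⁻) = 2 × 0.3115 = 0.6230 mol
Q = 0.6230 × 96485 / 0.737 = 81560 C
t = Q / I = 81560 / 16.0 = 5098 s = 85.0 min

85.0 min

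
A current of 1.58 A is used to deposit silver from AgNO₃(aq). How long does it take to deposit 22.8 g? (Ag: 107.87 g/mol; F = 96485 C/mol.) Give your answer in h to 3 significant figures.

n(Ag) = 22.8 / 107.87 = 0.2114 mol
Ag⁺ + e⁻ → Ag, so n(e⁻) = 0.2114 mol
Q = 0.2114 × 96485 = 20400 C
t = Q / I = 20400 / 1.58 = 12910 s = 3.59 h

3.59 h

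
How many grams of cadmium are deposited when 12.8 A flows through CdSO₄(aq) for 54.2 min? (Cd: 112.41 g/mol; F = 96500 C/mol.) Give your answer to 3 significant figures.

Q = 12.8 A × 3252 s = 41630 C
Moles of electrons = 41630 / 96500 = 0.4314 mol
Cd²⁺ + 2e⁻ → Cd, so n(Cd) = 0.4314 / 2 = 0.2157 mol
m = 0.2157 × 112.41 = 24.2 g

24.2 g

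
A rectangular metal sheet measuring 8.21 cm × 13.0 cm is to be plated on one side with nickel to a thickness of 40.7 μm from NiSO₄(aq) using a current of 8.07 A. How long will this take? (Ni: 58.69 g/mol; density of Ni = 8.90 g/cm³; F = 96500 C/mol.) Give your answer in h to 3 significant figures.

Plated area = 8.21 × 13.0 = 106.7 cm²
Volume = 106.7 × 40.7×10⁻⁴ cm = 0.4343 cm³
m(Ni) = 0.4343 × 8.90 = 3.865 g
n(Ni) = 3.865 / 58.69 = 0.06585 mol; n(e⁻) = 2 × 0.06585 = 0.1317 mol
Q = 0.1317 × 96500 = 12710 C
t = 12710 / 8.07 = 1575 s = 0.438 h

0.438 h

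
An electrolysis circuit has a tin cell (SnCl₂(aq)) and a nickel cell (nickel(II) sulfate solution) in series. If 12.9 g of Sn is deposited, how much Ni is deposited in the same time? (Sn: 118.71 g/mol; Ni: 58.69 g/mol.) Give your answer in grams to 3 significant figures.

6.38 g

n(Sn) = 12.9 / 118.71 = 0.1087 mol
Sn²⁺ + 2e⁻ → Sn, so n(e⁻) = 2 × 0.1087 = 0.2174 mol
In series, the same 0.2174 mol of electrons flows through the second cell.
Ni²⁺ + 2e⁻ → Ni, so n(Ni) = 0.2174 / 2 = 0.1087 mol
m(Ni) = 0.1087 × 58.69 = 6.38 g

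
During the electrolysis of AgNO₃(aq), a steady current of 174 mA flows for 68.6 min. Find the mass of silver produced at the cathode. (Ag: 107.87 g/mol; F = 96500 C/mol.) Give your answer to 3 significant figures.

0.801 g

Charge passed = 0.174 × 4116 = 716.2 C
n(e⁻) = Q/F = 716.2/96500 = 0.007422 mol
Ag⁺ + e⁻ → Ag, so n(Ag) = 0.007422 mol
m = 0.007422 × 107.87 = 0.801 g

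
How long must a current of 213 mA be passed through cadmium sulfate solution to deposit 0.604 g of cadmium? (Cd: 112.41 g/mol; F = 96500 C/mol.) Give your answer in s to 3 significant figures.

4870 s

n(Cd) = 0.604 / 112.41 = 0.005373 mol
Cd²⁺ + 2e⁻ → Cd, so n(e⁻) = 2 × 0.005373 = 0.01075 mol
Q = 0.01075 × 96500 = 1037 C
t = Q / I = 1037 / 0.213 = 4869 s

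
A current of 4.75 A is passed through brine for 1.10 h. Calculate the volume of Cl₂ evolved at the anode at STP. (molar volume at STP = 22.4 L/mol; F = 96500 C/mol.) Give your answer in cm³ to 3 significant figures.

2180 cm³

Q = It = 4.75 × 3960 = 18810 C
n(e⁻) = Q/F = 18810/96500 = 0.1949 mol
2Cl⁻ → Cl₂ + 2e⁻, so n(Cl₂) = 0.1949 / 2 = 0.09745 mol
V = 0.09745 × 22.4 = 2.183 L
= 2180 cm³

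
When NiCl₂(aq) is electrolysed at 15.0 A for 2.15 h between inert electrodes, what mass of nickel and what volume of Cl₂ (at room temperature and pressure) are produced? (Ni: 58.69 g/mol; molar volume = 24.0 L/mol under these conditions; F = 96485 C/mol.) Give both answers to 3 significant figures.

Q = 15.0 × 7740 = 1.161×10^5 C; n(e⁻) = 1.161×10^5 / 96485 = 1.203 mol
Cathode: Ni²⁺ + 2e⁻ → Ni → n(Ni) = 1.203/2 = 0.6015 mol → 35.3 g
Anode: 2Cl⁻ → Cl₂ + 2e⁻ → n(Cl₂) = 1.203/2 = 0.6015 mol → 14.4 L

35.3 g Ni; 14.4 L Cl₂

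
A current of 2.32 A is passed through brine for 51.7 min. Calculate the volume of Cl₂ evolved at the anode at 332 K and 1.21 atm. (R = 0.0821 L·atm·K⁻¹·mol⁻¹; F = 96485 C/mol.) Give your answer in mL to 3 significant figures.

840 mL

Charge passed = 2.32 × 3102 = 7197 C
n(e⁻) = Q/F = 7197/96485 = 0.07459 mol
2Cl⁻ → Cl₂ + 2e⁻, so n(Cl₂) = 0.07459 / 2 = 0.03730 mol
V = nRT/P = 0.03730 × 0.0821 × 332 / 1.21 = 0.8402 L
= 840 mL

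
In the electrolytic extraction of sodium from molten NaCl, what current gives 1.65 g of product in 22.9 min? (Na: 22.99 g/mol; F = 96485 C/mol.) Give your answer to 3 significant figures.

n(Na) = 1.65 / 22.99 = 0.07177 mol
Na⁺ + e⁻ → Na, so n(e⁻) = 0.07177 mol
Q = 0.07177 × 96485 = 6925 C
I = Q / t = 6925 / 1374 s = 5.04 A

5.04 A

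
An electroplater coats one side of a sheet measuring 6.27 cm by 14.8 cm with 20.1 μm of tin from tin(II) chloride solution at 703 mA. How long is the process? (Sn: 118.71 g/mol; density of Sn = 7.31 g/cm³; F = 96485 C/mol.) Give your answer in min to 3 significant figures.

52.5 min

Plated area = 6.27 × 14.8 = 92.80 cm²
Volume = 92.80 × 20.1×10⁻⁴ cm = 0.1865 cm³
m(Sn) = 0.1865 × 7.31 = 1.363 g
n(Sn) = 1.363 / 118.71 = 0.01148 mol; n(e⁻) = 2 × 0.01148 = 0.02296 mol
Q = 0.02296 × 96485 = 2215 C
t = 2215 / 0.703 = 3151 s = 52.5 min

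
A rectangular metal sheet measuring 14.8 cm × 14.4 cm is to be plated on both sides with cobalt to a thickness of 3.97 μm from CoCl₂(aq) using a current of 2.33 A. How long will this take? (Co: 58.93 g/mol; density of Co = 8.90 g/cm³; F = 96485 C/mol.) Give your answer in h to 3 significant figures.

0.588 h

Plated area = 2 × 14.8 × 14.4 = 426.2 cm²
Volume = 426.2 × 3.97×10⁻⁴ cm = 0.1692 cm³
m(Co) = 0.1692 × 8.90 = 1.506 g
n(Co) = 1.506 / 58.93 = 0.02556 mol; n(e⁻) = 2 × 0.02556 = 0.05112 mol
Q = 0.05112 × 96485 = 4932 C
t = 4932 / 2.33 = 2117 s = 0.588 h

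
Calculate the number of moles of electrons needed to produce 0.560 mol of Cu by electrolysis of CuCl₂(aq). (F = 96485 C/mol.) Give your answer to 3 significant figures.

Cu²⁺ + 2e⁻ → Cu, so n(e⁻) = 2 × 0.560 = 1.120 mol

1.12 mol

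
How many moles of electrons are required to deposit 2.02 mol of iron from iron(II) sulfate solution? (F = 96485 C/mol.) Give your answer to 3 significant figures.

4.04 mol

Fe²⁺ + 2e⁻ → Fe, so n(e⁻) = 2 × 2.02 = 4.040 mol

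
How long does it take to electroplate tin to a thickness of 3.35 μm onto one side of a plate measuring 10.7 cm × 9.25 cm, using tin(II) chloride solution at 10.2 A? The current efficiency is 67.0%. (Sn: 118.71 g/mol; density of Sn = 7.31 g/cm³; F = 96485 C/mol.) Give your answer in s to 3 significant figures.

Plated area = 10.7 × 9.25 = 98.98 cm²
Volume = 98.98 × 3.35×10⁻⁴ cm = 0.03316 cm³
m(Sn) = 0.03316 × 7.31 = 0.2424 g
n(Sn) = 0.2424 / 118.71 = 0.002042 mol; n(e⁻) = 2 × 0.002042 = 0.004084 mol
Q = 0.004084 × 96485 / 0.670 = 588.1 C
t = 588.1 / 10.2 = 57.66 s

57.7 s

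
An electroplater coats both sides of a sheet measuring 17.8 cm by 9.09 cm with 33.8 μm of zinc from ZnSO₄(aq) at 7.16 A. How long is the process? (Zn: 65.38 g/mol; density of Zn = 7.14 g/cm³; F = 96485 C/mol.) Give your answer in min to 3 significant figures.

53.7 min

Plated area = 2 × 17.8 × 9.09 = 323.6 cm²
Volume = 323.6 × 33.8×10⁻⁴ cm = 1.094 cm³
m(Zn) = 1.094 × 7.14 = 7.811 g
n(Zn) = 7.811 / 65.38 = 0.1195 mol; n(e⁻) = 2 × 0.1195 = 0.2390 mol
Q = 0.2390 × 96485 = 23060 C
t = 23060 / 7.16 = 3221 s = 53.7 min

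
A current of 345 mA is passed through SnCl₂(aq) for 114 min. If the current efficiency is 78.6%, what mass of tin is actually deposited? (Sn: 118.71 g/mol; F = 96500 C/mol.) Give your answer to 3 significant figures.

1.14 g

Q = 0.345 × 6840 = 2360 C
n(e⁻) = 2360 / 96500 = 0.02446 mol
Sn²⁺ + 2e⁻ → Sn, so theoretical m(Sn) = 0.01223 × 118.71 = 1.452 g
Actual mass = 78.6% × 1.452 = 1.14 g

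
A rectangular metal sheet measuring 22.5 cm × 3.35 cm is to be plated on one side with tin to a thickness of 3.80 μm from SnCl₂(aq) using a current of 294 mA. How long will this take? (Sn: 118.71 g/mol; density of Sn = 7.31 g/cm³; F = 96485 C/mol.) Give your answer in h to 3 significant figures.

0.322 h

Plated area = 22.5 × 3.35 = 75.38 cm²
Volume = 75.38 × 3.80×10⁻⁴ cm = 0.02864 cm³
m(Sn) = 0.02864 × 7.31 = 0.2094 g
n(Sn) = 0.2094 / 118.71 = 0.001764 mol; n(e⁻) = 2 × 0.001764 = 0.003528 mol
Q = 0.003528 × 96485 = 340.4 C
t = 340.4 / 0.294 = 1158 s = 0.322 h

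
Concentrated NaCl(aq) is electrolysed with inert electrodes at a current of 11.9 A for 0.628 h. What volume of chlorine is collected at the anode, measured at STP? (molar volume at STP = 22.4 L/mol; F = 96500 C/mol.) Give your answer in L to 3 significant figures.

Q = It = 11.9 × 2260.8 = 26900 C
Moles of electrons = 26900 / 96500 = 0.2788 mol
2Cl⁻ → Cl₂ + 2e⁻, so n(Cl₂) = 0.2788 / 2 = 0.1394 mol
V = 0.1394 × 22.4 = 3.123 L

3.12 L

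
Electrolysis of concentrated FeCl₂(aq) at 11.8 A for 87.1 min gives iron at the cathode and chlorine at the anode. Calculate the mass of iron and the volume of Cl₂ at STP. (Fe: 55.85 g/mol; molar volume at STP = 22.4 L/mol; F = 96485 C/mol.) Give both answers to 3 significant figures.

17.8 g Fe; 7.16 L Cl₂

Q = 11.8 × 5226 = 61670 C; n(e⁻) = 61670 / 96485 = 0.6392 mol
Cathode: Fe²⁺ + 2e⁻ → Fe → n(Fe) = 0.6392/2 = 0.3196 mol → 17.8 g
Anode: 2Cl⁻ → Cl₂ + 2e⁻ → n(Cl₂) = 0.6392/2 = 0.3196 mol → 7.16 L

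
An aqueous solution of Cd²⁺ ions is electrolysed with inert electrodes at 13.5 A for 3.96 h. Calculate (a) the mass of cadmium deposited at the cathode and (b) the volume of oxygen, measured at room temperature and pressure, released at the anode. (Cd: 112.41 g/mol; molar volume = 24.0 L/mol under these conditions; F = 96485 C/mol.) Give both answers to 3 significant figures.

112 g Cd; 12.0 L O₂

Q = 13.5 × 14256 = 1.925×10^5 C; n(e⁻) = 1.925×10^5 / 96485 = 1.995 mol
Cathode: Cd²⁺ + 2e⁻ → Cd → n(Cd) = 1.995/2 = 0.9975 mol → 112 g
Anode: 2H₂O → O₂ + 4H⁺ + 4e⁻ → n(O₂) = 1.995/4 = 0.4988 mol → 12.0 L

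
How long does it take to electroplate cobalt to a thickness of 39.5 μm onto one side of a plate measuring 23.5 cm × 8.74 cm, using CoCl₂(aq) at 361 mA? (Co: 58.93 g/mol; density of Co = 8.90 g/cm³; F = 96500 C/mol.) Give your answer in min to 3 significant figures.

1090 min

Plated area = 23.5 × 8.74 = 205.4 cm²
Volume = 205.4 × 39.5×10⁻⁴ cm = 0.8113 cm³
m(Co) = 0.8113 × 8.90 = 7.221 g
n(Co) = 7.221 / 58.93 = 0.1225 mol; n(e⁻) = 2 × 0.1225 = 0.2450 mol
Q = 0.2450 × 96500 = 23640 C
t = 23640 / 0.361 = 65480 s = 1090 min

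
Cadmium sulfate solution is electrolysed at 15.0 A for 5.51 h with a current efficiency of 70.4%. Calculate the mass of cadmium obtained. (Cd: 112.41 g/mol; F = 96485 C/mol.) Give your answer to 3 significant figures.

Q = 15.0 × 19836 = 2.975×10^5 C
n(e⁻) = 2.975×10^5 / 96485 = 3.083 mol
Cd²⁺ + 2e⁻ → Cd, so theoretical m(Cd) = 1.542 × 112.41 = 173.3 g
Actual mass = 70.4% × 173.3 = 122 g

122 g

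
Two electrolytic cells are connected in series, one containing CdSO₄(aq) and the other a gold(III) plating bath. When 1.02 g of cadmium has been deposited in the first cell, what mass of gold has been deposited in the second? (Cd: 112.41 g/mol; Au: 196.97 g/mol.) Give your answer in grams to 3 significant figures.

1.19 g

n(Cd) = 1.02 / 112.41 = 0.009074 mol
Cd²⁺ + 2e⁻ → Cd, so n(e⁻) = 2 × 0.009074 = 0.01815 mol
In series, the same 0.01815 mol of electrons flows through the second cell.
Au³⁺ + 3e⁻ → Au, so n(Au) = 0.01815 / 3 = 0.006050 mol
m(Au) = 0.006050 × 196.97 = 1.19 g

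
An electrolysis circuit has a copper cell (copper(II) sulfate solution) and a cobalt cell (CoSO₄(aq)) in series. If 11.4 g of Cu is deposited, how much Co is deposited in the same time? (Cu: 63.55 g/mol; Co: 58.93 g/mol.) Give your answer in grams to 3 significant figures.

n(Cu) = 11.4 / 63.55 = 0.1794 mol
Cu²⁺ + 2e⁻ → Cu, so n(e⁻) = 2 × 0.1794 = 0.3588 mol
Same current for the same time ⇒ same n(e⁻) = 0.3588 mol in both cells.
Co²⁺ + 2e⁻ → Co, so n(Co) = 0.3588 / 2 = 0.1794 mol
m(Co) = 0.1794 × 58.93 = 10.6 g

10.6 g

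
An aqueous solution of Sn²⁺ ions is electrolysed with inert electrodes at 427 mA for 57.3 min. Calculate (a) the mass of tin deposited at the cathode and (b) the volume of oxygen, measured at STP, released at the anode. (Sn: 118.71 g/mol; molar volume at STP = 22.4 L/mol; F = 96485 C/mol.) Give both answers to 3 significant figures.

Q = 0.427 × 3438 = 1468 C; n(e⁻) = 1468 / 96485 = 0.01521 mol
Cathode: Sn²⁺ + 2e⁻ → Sn → n(Sn) = 0.01521/2 = 0.007605 mol → 0.903 g
Anode: 2H₂O → O₂ + 4H⁺ + 4e⁻ → n(O₂) = 0.01521/4 = 0.003803 mol → 0.0852 L

0.903 g Sn; 0.0852 L O₂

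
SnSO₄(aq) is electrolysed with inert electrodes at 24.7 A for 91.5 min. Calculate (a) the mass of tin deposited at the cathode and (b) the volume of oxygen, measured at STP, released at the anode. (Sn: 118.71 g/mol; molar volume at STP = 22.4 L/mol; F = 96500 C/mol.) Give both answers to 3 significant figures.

83.4 g Sn; 7.87 L O₂

Q = 24.7 × 5490 = 1.356×10^5 C; n(e⁻) = 1.356×10^5 / 96500 = 1.405 mol
Cathode: Sn²⁺ + 2e⁻ → Sn → n(Sn) = 1.405/2 = 0.7025 mol → 83.4 g
Anode: 2H₂O → O₂ + 4H⁺ + 4e⁻ → n(O₂) = 1.405/4 = 0.3513 mol → 7.87 L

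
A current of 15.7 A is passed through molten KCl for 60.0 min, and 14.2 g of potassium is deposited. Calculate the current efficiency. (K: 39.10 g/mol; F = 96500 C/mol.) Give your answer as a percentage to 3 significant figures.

62.0%

Q = 15.7 × 3600 = 56520 C
n(e⁻) = 56520 / 96500 = 0.5857 mol
K⁺ + e⁻ → K, so theoretical n(K) = 0.5857 mol → 22.90 g
Efficiency = 14.2 / 22.90 = 0.6201 = 62.0%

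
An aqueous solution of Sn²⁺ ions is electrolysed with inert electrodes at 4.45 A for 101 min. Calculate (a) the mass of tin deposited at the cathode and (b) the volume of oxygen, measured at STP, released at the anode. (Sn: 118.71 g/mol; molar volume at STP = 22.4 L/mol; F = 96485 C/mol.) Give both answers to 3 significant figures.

16.6 g Sn; 1.57 L O₂

Q = 4.45 × 6060 = 26970 C; n(e⁻) = 26970 / 96485 = 0.2795 mol
Cathode: Sn²⁺ + 2e⁻ → Sn → n(Sn) = 0.2795/2 = 0.1398 mol → 16.6 g
Anode: 2H₂O → O₂ + 4H⁺ + 4e⁻ → n(O₂) = 0.2795/4 = 0.06988 mol → 1.57 L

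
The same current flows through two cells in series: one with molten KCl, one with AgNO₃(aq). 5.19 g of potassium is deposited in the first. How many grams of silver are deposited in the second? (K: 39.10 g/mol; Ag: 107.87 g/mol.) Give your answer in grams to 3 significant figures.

14.3 g

n(K) = 5.19 / 39.10 = 0.1327 mol
K⁺ + e⁻ → K, so n(e⁻) = 0.1327 mol
Since the cells are in series, n(e⁻) in the Ag cell is also 0.1327 mol.
Ag⁺ + e⁻ → Ag, so n(Ag) = 0.1327 mol
m(Ag) = 0.1327 × 107.87 = 14.3 g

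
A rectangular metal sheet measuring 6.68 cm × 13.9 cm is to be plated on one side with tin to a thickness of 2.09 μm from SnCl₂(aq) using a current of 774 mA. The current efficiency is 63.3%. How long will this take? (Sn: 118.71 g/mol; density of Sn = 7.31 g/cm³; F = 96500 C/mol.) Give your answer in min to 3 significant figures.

Plated area = 6.68 × 13.9 = 92.85 cm²
Volume = 92.85 × 2.09×10⁻⁴ cm = 0.01941 cm³
m(Sn) = 0.01941 × 7.31 = 0.1419 g
n(Sn) = 0.1419 / 118.71 = 0.001195 mol; n(e⁻) = 2 × 0.001195 = 0.002390 mol
Q = 0.002390 × 96500 / 0.633 = 364.4 C
t = 364.4 / 0.774 = 470.8 s = 7.85 min

7.85 min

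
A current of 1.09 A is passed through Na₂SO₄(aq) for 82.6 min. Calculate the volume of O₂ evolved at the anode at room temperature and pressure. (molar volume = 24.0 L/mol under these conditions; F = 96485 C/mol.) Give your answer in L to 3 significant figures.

0.336 L

Charge passed = 1.09 × 4956 = 5402 C
n(e⁻) = Q/F = 5402/96485 = 0.05599 mol
2H₂O → O₂ + 4H⁺ + 4e⁻, so n(O₂) = 0.05599 / 4 = 0.01400 mol
V = 0.01400 × 24.0 = 0.3360 L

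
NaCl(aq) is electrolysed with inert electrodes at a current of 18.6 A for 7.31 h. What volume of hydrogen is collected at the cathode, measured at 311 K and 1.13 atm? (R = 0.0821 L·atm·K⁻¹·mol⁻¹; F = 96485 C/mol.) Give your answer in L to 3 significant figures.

Q = 18.6 A × 26316 s = 4.895×10^5 C
Moles of electrons = 4.895×10^5 / 96485 = 5.073 mol
2H⁺ + 2e⁻ → H₂, so n(H₂) = 5.073 / 2 = 2.537 mol
V = nRT/P = 2.537 × 0.0821 × 311 / 1.13 = 57.33 L

57.3 L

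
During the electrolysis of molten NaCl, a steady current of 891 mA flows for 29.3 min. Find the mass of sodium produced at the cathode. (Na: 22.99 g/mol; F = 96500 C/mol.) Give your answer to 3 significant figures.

Q = 0.891 A × 1758 s = 1566 C
n(e⁻) = 1566 / 96500 = 0.01623 mol
Na⁺ + e⁻ → Na, so n(Na) = 0.01623 mol
m = 0.01623 × 22.99 = 0.373 g

0.373 g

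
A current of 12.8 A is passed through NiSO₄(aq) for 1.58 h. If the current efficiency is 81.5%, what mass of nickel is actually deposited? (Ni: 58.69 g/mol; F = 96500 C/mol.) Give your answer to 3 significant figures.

18.0 g

Q = 12.8 × 5688 = 72810 C
n(e⁻) = 72810 / 96500 = 0.7545 mol
Ni²⁺ + 2e⁻ → Ni, so theoretical m(Ni) = 0.3773 × 58.69 = 22.14 g
Actual mass = 81.5% × 22.14 = 18.0 g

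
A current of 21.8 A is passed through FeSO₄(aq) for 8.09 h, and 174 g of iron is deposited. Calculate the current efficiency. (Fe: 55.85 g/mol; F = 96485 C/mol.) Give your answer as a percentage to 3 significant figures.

Q = 21.8 × 29124 = 6.349×10^5 C
n(e⁻) = 6.349×10^5 / 96485 = 6.580 mol
Fe²⁺ + 2e⁻ → Fe, so theoretical n(Fe) = 3.290 mol → 183.7 g
Efficiency = 174 / 183.7 = 0.9472 = 94.7%

94.7%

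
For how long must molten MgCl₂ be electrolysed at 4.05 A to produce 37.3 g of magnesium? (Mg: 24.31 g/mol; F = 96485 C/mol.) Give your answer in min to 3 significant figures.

n(Mg) = 37.3 / 24.31 = 1.534 mol
Mg²⁺ + 2e⁻ → Mg, so n(e⁻) = 2 × 1.534 = 3.068 mol
Q = 3.068 × 96485 = 2.960×10^5 C
t = Q / I = 2.960×10^5 / 4.05 = 73090 s = 1220 min

1220 min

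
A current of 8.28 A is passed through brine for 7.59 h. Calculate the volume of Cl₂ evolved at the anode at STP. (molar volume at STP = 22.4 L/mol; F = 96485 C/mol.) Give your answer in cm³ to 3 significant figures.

Q = It = 8.28 × 27324 = 2.262×10^5 C
n(e⁻) = Q/F = 2.262×10^5/96485 = 2.344 mol
2Cl⁻ → Cl₂ + 2e⁻, so n(Cl₂) = 2.344 / 2 = 1.172 mol
V = 1.172 × 22.4 = 26.25 L
= 26300 cm³

26300 cm³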